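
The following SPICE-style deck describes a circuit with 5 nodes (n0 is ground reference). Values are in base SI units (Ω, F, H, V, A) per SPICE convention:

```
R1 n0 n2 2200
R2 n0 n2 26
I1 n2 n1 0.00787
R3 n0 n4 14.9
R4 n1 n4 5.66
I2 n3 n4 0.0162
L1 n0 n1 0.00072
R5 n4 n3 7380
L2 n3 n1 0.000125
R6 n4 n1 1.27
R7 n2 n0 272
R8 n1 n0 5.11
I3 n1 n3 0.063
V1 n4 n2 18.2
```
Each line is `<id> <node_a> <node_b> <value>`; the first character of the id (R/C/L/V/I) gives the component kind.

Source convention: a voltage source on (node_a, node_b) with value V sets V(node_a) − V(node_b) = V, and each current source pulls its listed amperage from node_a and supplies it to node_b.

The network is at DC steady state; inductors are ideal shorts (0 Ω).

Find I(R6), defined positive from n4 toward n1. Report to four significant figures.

0.5745 A

Apply KCL at each of the 4 non-ground nodes and solve the resulting linear system.
Node n1: branches {I1, R4, L1, L2, R6, R8, I3} → V_1 = 0.000
Node n2: branches {R1, R2, I1, R7, V1} → V_2 = -17.47
Node n3: branches {I2, R5, L2, I3} → V_3 = 0.000
Node n4: branches {R3, R4, I2, R5, R6, V1} → V_4 = 0.7296
Source currents: i(L1)=-0.6951, i(L2)=0.04690, i(V1)=-0.7362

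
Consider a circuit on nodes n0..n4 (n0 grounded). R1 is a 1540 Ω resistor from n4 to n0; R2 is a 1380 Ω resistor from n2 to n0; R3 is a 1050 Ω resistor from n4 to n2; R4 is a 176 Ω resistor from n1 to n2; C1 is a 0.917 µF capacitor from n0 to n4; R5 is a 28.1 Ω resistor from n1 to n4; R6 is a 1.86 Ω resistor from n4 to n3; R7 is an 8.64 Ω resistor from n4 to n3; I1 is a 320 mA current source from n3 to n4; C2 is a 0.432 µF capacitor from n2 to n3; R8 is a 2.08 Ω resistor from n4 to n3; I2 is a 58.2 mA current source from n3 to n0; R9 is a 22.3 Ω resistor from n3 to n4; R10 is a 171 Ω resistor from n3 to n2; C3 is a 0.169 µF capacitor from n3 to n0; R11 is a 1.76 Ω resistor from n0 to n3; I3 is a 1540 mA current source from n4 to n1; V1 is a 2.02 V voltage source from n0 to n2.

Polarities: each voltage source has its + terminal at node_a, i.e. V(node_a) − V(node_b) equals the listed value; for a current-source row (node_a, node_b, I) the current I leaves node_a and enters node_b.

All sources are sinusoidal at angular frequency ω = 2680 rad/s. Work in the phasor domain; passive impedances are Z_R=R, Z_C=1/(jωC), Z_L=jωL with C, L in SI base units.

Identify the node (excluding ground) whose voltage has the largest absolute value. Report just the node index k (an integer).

Element admittances at ω=2680 rad/s:
  Y(R1) = 0.0006494+0.000j S between n4,n0
  Y(R2) = 0.0007246+0.000j S between n2,n0
  Y(R3) = 0.0009524+0.000j S between n4,n2
  Y(R4) = 0.005682+0.000j S between n1,n2
  Y(C1) = 0.000+0.002458j S between n0,n4
  Y(R5) = 0.03559+0.000j S between n1,n4
  Y(R6) = 0.5376+0.000j S between n4,n3
  Y(R7) = 0.1157+0.000j S between n4,n3
  I1: injects 0.32 A into n4 (from n3)
  Y(C2) = 0.000+0.001158j S between n2,n3
  Y(R8) = 0.4808+0.000j S between n4,n3
  I2: injects 0.0582 A into n0 (from n3)
  Y(R9) = 0.04484+0.000j S between n3,n4
  Y(R10) = 0.005848+0.000j S between n3,n2
  Y(C3) = 0.000+0.0004529j S between n3,n0
  Y(R11) = 0.5682+0.000j S between n0,n3
  I3: injects 1.54 A into n1 (from n4)
  V1: constraint V(n0)−V(n2) = 2.02
Assemble and solve the 5×5 MNA system:
  V(n1)=36.67+3.649e-05j  V(n2)=-2.020+0.000j  V(n3)=-0.5071-0.0008397j  V(n4)=-0.4232+4.232e-05j
  i(V1)=-0.2317-0.001747j

1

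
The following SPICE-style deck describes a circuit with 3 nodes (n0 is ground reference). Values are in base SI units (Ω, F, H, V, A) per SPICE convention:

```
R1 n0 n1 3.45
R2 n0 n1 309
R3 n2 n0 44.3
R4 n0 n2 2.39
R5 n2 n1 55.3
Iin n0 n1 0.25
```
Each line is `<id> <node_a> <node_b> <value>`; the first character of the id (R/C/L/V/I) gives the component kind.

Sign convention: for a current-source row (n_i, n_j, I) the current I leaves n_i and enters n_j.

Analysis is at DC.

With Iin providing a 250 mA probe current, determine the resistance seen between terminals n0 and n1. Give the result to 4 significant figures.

R_eq = 3.221 Ω

Element admittances at DC:
  Y(R1) = 0.2899 S between n0,n1
  Y(R2) = 0.003236 S between n0,n1
  Y(R3) = 0.02257 S between n2,n0
  Y(R4) = 0.4184 S between n0,n2
  Y(R5) = 0.01808 S between n2,n1
  Iin: injects 0.25 A into n1 (from n0)
Assemble and solve the 2×2 MNA system:
  V(n1)=0.8053  V(n2)=0.03172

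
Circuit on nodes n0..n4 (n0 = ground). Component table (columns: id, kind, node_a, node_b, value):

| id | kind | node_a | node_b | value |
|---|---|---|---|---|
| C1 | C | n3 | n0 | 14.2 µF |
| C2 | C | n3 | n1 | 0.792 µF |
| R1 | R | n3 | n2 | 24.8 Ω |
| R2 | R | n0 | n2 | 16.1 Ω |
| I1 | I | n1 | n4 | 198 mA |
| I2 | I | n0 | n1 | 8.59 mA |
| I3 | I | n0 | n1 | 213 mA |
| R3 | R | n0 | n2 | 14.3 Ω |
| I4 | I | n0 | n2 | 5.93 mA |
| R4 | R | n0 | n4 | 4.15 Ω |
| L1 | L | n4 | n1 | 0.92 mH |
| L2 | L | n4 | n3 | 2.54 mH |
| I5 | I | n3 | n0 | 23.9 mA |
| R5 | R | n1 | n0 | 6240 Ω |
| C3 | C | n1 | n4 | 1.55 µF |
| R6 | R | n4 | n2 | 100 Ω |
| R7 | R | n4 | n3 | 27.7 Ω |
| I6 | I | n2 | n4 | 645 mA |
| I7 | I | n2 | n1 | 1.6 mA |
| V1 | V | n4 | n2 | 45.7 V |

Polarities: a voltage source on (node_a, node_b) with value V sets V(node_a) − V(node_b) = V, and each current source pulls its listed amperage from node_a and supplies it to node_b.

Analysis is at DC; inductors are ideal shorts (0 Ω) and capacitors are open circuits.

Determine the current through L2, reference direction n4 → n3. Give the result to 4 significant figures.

Apply KCL at each of the 4 non-ground nodes and solve the resulting linear system.
Node n1: branches {C2, I1, I2, I3, L1, R5, C3, I7} → V_1 = 16.72
Node n2: branches {R1, R2, R3, I4, R6, I6, I7, V1} → V_2 = -28.98
Node n3: branches {C1, C2, R1, L2, I5, R7} → V_3 = 16.72
Node n4: branches {I1, R4, L1, L2, C3, R6, R7, I6, V1} → V_4 = 16.72
Source currents: i(L1)=-0.02251, i(L2)=1.867, i(V1)=-5.486

1.867 A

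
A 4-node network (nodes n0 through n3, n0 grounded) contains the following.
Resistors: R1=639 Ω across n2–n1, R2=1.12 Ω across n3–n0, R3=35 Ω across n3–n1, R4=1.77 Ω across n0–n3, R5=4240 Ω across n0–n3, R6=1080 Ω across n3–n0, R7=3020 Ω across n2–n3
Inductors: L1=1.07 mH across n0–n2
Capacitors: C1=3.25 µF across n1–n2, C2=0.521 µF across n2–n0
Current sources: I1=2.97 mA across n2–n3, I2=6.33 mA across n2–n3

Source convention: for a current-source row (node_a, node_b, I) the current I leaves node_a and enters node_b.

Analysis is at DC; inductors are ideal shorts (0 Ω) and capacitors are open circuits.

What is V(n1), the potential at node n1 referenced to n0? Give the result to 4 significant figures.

0.006036 V

MNA unknowns: 3 node voltages V₁..V_3 plus 1 source current (L1)
R1: Y=0.001565 on G[2,1]
R2: Y=0.8929 on G[3,0]
R3: Y=0.02857 on G[3,1]
L1: row V0−V2=0, i_L1 at 0,2
C1: Y=0.000 on G[1,2]
R4: Y=0.5650 on G[0,3]
R5: Y=0.0002358 on G[0,3]
R6: Y=0.0009259 on G[3,0]
I1: z[2]−=0.00297, z[3]+=0.00297
R7: Y=0.0003311 on G[2,3]
C2: Y=0.000 on G[2,0]
I2: z[2]−=0.00633, z[3]+=0.00633
solve → V1=0.006036, V2=0.000, V3=0.006366
aux → i_L1=0.009288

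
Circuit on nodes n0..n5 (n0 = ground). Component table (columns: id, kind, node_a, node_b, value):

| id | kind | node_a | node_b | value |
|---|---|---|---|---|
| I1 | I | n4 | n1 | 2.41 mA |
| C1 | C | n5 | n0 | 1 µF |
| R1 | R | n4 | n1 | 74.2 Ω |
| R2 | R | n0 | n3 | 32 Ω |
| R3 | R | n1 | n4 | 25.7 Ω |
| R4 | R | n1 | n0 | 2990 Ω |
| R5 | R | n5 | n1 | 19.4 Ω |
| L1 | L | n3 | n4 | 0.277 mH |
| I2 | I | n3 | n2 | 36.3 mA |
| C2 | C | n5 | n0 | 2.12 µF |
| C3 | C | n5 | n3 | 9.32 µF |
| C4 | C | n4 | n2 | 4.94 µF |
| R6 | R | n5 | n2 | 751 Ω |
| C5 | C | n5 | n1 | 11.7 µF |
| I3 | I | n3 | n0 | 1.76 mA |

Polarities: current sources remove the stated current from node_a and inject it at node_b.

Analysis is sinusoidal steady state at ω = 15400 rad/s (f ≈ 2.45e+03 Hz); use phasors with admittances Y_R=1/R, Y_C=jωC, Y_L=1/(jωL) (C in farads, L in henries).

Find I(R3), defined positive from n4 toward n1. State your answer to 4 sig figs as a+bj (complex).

Apply KCL at each of the 5 non-ground nodes and solve the resulting linear system.
Node n1: branches {I1, R1, R3, R4, R5, C5} → V_1 = 0.03581+0.01792j
Node n2: branches {I2, C4, R6} → V_2 = -0.01480-0.3184j
Node n3: branches {R2, L1, I2, C3, I3} → V_3 = -0.05013+0.001753j
Node n4: branches {I1, R1, R3, L1, C4} → V_4 = -0.02045+0.1590j
Node n5: branches {C1, R5, C2, C3, R6, C5} → V_5 = -0.001265+0.004273j

-0.002189+0.005488j A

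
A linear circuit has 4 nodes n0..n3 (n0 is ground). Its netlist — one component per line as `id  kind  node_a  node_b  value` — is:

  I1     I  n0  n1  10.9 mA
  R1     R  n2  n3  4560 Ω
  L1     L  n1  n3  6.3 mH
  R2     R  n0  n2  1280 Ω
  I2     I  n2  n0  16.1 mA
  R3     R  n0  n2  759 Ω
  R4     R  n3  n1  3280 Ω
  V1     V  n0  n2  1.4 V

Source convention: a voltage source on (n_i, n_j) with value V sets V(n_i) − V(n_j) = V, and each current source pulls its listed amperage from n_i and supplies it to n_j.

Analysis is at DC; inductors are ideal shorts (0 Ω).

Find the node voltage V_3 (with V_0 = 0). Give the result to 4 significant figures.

Apply KCL at each of the 3 non-ground nodes and solve the resulting linear system.
Node n1: branches {I1, L1, R4} → V_1 = 48.30
Node n2: branches {R1, R2, I2, R3, V1} → V_2 = -1.400
Node n3: branches {R1, L1, R4} → V_3 = 48.30
Source currents: i(L1)=0.01090, i(V1)=0.002262

48.30 V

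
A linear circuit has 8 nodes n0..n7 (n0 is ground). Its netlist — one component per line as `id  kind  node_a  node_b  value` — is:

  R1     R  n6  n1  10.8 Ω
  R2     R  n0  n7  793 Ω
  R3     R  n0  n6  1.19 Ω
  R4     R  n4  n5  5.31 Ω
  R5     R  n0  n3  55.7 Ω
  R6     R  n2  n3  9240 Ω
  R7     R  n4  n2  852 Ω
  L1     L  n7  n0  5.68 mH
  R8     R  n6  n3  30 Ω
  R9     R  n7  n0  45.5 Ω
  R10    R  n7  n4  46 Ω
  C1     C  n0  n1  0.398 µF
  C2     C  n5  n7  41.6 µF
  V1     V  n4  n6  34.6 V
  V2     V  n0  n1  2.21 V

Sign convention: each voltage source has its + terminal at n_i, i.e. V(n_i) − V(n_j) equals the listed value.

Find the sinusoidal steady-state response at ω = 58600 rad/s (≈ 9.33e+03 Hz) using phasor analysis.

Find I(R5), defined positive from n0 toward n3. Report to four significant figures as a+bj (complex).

MNA unknowns: 7 node voltages V₁..V_7 plus 2 source currents (V1, V2)
R1: Y=0.09259+0.000j on G[6,1]
R2: Y=0.001261+0.000j on G[0,7]
R3: Y=0.8403+0.000j on G[0,6]
R4: Y=0.1883+0.000j on G[4,5]
R5: Y=0.01795+0.000j on G[0,3]
R6: Y=0.0001082+0.000j on G[2,3]
R7: Y=0.001174+0.000j on G[4,2]
L1: Y=0.000-0.003004j on G[7,0]
R8: Y=0.03333+0.000j on G[6,3]
R9: Y=0.02198+0.000j on G[7,0]
R10: Y=0.02174+0.000j on G[7,4]
C1: Y=0.000+0.02332j on G[0,1]
C2: Y=0.000+2.438j on G[5,7]
V1: row V4−V6=34.6, i_V1 at 4,6
V2: row V0−V1=2.21, i_V2 at 0,1
solve → V1=-2.210+0.000j, V2=30.75+0.07748j, V3=-0.5614+0.05194j, V4=33.63+0.07983j, V5=30.27+0.4119j, V6=-0.9654+0.07983j, V7=30.30+0.6718j
aux → i_V1=-0.7095+0.07541j, i_V2=-0.1152-0.05894j

0.01008-0.0009325j A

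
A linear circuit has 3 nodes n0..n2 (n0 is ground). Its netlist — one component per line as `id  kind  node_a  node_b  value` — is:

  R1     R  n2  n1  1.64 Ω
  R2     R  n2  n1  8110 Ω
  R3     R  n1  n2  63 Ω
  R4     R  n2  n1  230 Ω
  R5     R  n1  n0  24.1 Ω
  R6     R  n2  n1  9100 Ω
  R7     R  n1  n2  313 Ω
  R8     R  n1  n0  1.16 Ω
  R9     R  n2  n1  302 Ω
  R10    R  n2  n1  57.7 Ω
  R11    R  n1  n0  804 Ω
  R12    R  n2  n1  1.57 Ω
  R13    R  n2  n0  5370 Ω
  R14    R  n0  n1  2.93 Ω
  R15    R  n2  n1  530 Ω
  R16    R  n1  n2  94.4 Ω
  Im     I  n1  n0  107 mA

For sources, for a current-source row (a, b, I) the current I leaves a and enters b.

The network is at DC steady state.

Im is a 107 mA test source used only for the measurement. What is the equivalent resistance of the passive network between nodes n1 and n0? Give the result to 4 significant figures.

R_eq = 0.8024 Ω

MNA unknowns: 2 node voltages V₁..V_2
R1: Y=0.6098 on G[2,1]
R2: Y=0.0001233 on G[2,1]
R3: Y=0.01587 on G[1,2]
R4: Y=0.004348 on G[2,1]
R5: Y=0.04149 on G[1,0]
R6: Y=0.0001099 on G[2,1]
R7: Y=0.003195 on G[1,2]
R8: Y=0.8621 on G[1,0]
R9: Y=0.003311 on G[2,1]
R10: Y=0.01733 on G[2,1]
R11: Y=0.001244 on G[1,0]
R12: Y=0.6369 on G[2,1]
R13: Y=0.0001862 on G[2,0]
R14: Y=0.3413 on G[0,1]
R15: Y=0.001887 on G[2,1]
R16: Y=0.01059 on G[1,2]
Im: z[1]−=0.107, z[0]+=0.107
solve → V1=-0.08585, V2=-0.08584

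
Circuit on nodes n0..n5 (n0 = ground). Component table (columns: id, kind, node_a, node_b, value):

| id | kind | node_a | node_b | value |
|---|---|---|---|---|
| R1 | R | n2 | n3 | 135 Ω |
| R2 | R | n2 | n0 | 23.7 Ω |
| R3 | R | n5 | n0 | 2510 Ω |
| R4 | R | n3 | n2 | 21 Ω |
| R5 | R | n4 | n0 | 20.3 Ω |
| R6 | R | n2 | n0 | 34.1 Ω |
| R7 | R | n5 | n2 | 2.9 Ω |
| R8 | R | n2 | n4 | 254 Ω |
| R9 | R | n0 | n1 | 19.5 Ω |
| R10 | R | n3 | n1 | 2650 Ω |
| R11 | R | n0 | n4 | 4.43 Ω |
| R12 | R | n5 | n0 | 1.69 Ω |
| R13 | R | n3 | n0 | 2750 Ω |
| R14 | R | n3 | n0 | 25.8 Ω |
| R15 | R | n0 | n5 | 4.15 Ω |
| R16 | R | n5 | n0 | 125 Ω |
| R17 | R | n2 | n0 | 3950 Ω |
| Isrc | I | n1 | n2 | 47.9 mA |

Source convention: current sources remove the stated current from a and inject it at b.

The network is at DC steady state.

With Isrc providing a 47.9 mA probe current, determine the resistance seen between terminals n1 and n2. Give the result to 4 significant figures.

MNA unknowns: 5 node voltages V₁..V_5
R1: Y=0.007407 on G[2,3]
R2: Y=0.04219 on G[2,0]
R3: Y=0.0003984 on G[5,0]
R4: Y=0.04762 on G[3,2]
R5: Y=0.04926 on G[4,0]
R6: Y=0.02933 on G[2,0]
R7: Y=0.3448 on G[5,2]
R8: Y=0.003937 on G[2,4]
R9: Y=0.05128 on G[0,1]
R10: Y=0.0003774 on G[3,1]
R11: Y=0.2257 on G[0,4]
R12: Y=0.5917 on G[5,0]
R13: Y=0.0003636 on G[3,0]
R14: Y=0.03876 on G[3,0]
R15: Y=0.2410 on G[0,5]
R16: Y=0.008000 on G[5,0]
R17: Y=0.0002532 on G[2,0]
Isrc: z[1]−=0.0479, z[2]+=0.0479
solve → V1=-0.9267, V2=0.1390, V3=0.07720, V4=0.001962, V5=0.04041

R_eq = 22.25 Ω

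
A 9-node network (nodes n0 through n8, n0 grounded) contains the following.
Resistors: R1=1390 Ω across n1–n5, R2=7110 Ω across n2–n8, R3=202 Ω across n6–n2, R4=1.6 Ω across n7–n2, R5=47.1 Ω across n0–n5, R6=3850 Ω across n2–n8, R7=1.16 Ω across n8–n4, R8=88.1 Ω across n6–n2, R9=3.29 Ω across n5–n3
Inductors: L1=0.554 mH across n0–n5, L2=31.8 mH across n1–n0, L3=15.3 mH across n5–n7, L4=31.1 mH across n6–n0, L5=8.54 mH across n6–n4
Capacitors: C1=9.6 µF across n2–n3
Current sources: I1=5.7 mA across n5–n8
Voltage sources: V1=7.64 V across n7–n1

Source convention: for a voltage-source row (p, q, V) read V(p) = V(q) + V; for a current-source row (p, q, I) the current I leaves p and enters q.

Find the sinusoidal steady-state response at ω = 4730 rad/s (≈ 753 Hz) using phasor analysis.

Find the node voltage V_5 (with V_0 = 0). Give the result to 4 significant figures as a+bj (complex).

MNA unknowns: 8 node voltages V₁..V_8 plus 1 source current (V1)
R1: Y=0.0007194+0.000j on G[1,5]
R2: Y=0.0001406+0.000j on G[2,8]
R3: Y=0.004950+0.000j on G[6,2]
L1: Y=0.000-0.3816j on G[0,5]
R4: Y=0.6250+0.000j on G[7,2]
R5: Y=0.02123+0.000j on G[0,5]
L2: Y=0.000-0.006648j on G[1,0]
C1: Y=0.000+0.04541j on G[2,3]
R6: Y=0.0002597+0.000j on G[2,8]
L3: Y=0.000-0.01382j on G[5,7]
L4: Y=0.000-0.006798j on G[6,0]
I1: z[5]−=0.0057, z[8]+=0.0057
L5: Y=0.000-0.02476j on G[6,4]
R7: Y=0.8621+0.000j on G[8,4]
R8: Y=0.01135+0.000j on G[6,2]
R9: Y=0.3040+0.000j on G[5,3]
V1: row V7−V1=7.64, i_V1 at 7,1
solve → V1=-9.073-1.639j, V2=-1.498-1.509j, V3=0.3604-0.2282j, V4=-0.4637-1.489j, V5=0.1691+0.04947j, V6=-0.4640-1.703j, V7=-1.433-1.639j, V8=-0.4576-1.489j
aux → i_V1=-0.01754+0.05910j

0.1691+0.04947j V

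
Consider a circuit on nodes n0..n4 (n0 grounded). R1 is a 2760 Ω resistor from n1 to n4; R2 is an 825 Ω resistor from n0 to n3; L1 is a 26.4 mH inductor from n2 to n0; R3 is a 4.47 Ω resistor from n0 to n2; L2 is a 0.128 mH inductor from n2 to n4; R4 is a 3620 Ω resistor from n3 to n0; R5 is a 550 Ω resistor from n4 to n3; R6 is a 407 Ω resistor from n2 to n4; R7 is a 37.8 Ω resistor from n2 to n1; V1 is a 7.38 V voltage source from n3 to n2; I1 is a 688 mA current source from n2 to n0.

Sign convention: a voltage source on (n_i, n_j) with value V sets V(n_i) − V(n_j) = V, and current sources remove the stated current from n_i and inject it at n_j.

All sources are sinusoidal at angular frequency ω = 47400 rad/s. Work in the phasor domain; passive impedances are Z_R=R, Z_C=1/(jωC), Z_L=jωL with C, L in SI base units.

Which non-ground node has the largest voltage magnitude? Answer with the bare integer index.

Apply KCL at each of the 4 non-ground nodes and solve the resulting linear system.
Node n1: branches {R1, R7} → V_1 = -3.104-0.009915j
Node n2: branches {L1, R3, L2, R6, R7, V1, I1} → V_2 = -3.104-0.01101j
Node n3: branches {R2, R4, R5, V1} → V_3 = 4.276-0.01101j
Node n4: branches {R1, L2, R5, R6} → V_4 = -3.101+0.07033j
Source currents: i(V1)=-0.01978+0.0001643j

3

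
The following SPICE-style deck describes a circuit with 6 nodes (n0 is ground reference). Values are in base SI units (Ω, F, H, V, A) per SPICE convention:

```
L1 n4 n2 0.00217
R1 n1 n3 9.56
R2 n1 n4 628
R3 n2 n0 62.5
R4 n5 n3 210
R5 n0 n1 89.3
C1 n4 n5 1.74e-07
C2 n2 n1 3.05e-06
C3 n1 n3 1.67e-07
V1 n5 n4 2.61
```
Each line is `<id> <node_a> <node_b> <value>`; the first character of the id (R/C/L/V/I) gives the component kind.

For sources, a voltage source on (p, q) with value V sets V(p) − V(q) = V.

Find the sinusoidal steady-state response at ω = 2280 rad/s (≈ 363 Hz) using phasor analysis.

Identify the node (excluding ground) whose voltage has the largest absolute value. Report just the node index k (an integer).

Element admittances at ω=2280 rad/s:
  Y(L1) = 0.000-0.2021j S between n4,n2
  Y(R1) = 0.1046+0.000j S between n1,n3
  Y(R2) = 0.001592+0.000j S between n1,n4
  Y(R3) = 0.01600+0.000j S between n2,n0
  Y(R4) = 0.004762+0.000j S between n5,n3
  Y(R5) = 0.01120+0.000j S between n0,n1
  Y(C1) = 0.000+0.0003967j S between n4,n5
  Y(C2) = 0.000+0.006954j S between n2,n1
  Y(C3) = 0.000+0.0003808j S between n1,n3
  V1: constraint V(n5)−V(n4) = 2.61
Assemble and solve the 6×6 MNA system:
  V(n1)=0.4210-0.2405j  V(n2)=-0.2947+0.1683j  V(n3)=0.5041-0.2246j  V(n4)=-0.2834+0.1309j  V(n5)=2.327+0.1309j
  i(V1)=-0.008679-0.002728j

5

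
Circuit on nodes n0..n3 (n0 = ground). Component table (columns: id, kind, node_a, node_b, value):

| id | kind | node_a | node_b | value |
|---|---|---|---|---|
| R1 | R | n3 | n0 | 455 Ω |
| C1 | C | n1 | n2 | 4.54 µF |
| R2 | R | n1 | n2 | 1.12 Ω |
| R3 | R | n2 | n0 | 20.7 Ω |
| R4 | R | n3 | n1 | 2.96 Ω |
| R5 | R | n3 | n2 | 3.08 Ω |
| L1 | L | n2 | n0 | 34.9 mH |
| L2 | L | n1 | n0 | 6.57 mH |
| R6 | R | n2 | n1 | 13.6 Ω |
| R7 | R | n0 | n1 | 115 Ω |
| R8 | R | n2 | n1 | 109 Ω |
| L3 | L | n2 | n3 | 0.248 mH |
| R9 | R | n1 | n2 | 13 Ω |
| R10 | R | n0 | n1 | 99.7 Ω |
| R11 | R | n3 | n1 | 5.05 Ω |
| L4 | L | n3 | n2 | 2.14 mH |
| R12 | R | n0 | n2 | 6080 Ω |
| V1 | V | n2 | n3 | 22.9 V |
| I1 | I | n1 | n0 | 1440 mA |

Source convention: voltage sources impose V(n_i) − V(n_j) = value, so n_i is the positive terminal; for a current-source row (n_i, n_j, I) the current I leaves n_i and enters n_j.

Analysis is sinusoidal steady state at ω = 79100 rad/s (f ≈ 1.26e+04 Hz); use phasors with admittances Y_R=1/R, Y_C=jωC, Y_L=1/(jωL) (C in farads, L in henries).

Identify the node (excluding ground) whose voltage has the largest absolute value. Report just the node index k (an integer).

Element admittances at ω=79100 rad/s:
  Y(R1) = 0.002198+0.000j S between n3,n0
  Y(C1) = 0.000+0.3591j S between n1,n2
  Y(R2) = 0.8929+0.000j S between n1,n2
  Y(R3) = 0.04831+0.000j S between n2,n0
  Y(R4) = 0.3378+0.000j S between n3,n1
  Y(R5) = 0.3247+0.000j S between n3,n2
  Y(L1) = 0.000-0.0003622j S between n2,n0
  Y(L2) = 0.000-0.001924j S between n1,n0
  Y(R6) = 0.07353+0.000j S between n2,n1
  Y(R7) = 0.008696+0.000j S between n0,n1
  Y(R8) = 0.009174+0.000j S between n2,n1
  Y(L3) = 0.000-0.05098j S between n2,n3
  Y(R9) = 0.07692+0.000j S between n1,n2
  Y(R10) = 0.01003+0.000j S between n0,n1
  Y(R11) = 0.1980+0.000j S between n3,n1
  Y(L4) = 0.000-0.005908j S between n3,n2
  Y(R12) = 0.0001645+0.000j S between n0,n2
  V1: constraint V(n2)−V(n3) = 22.9
  I1: injects 1.44 A into n0 (from n1)
Assemble and solve the 4×4 MNA system:
  V(n1)=-25.82+0.4731j  V(n2)=-17.89-1.283j  V(n3)=-40.79-1.283j
  i(V1)=-15.55+0.3587j

3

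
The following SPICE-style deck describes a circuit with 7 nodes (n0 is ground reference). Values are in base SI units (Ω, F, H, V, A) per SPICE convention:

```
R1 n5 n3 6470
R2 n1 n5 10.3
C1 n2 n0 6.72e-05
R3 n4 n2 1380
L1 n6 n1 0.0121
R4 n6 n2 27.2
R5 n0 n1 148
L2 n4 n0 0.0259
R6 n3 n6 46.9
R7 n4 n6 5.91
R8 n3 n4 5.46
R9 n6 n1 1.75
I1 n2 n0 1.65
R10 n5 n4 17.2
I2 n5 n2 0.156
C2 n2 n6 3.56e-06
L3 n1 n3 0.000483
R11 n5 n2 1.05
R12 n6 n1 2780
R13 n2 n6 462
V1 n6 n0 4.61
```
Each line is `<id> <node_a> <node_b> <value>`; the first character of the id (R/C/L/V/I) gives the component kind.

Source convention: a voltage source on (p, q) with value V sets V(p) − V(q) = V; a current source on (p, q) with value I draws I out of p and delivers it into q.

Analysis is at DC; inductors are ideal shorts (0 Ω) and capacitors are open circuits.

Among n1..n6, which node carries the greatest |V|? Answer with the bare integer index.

2

Apply KCL at each of the 6 non-ground nodes and solve the resulting linear system.
Node n1: branches {R2, L1, R5, R9, L3, R12} → V_1 = 4.610
Node n2: branches {C1, R3, R4, I1, I2, C2, R11, R13} → V_2 = -6.137
Node n3: branches {R1, R6, R8, L3} → V_3 = 4.610
Node n4: branches {R3, L2, R7, R8, R10} → V_4 = 0.000
Node n5: branches {R1, R2, R10, I2, R11} → V_5 = -5.013
Node n6: branches {L1, R4, R6, R7, R9, C2, R12, R13, V1} → V_6 = 4.610
Source currents: i(L1)=1.811, i(L2)=1.328, i(L3)=0.8458, i(V1)=-3.010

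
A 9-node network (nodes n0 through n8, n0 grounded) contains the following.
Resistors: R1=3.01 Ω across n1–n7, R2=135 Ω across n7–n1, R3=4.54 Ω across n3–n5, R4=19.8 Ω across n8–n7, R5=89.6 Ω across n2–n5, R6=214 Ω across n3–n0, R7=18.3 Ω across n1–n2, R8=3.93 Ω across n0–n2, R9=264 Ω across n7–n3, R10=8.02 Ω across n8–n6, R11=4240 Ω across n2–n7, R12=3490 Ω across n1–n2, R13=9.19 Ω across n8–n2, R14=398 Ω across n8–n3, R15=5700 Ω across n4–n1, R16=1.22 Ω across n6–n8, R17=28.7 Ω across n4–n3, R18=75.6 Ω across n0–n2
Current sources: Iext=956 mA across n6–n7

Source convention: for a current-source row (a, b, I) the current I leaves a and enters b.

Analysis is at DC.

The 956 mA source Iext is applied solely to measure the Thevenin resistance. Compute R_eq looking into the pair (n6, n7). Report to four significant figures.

R_eq = 12.75 Ω

MNA unknowns: 8 node voltages V₁..V_8
R1: Y=0.3322 on G[1,7]
R2: Y=0.007407 on G[7,1]
R3: Y=0.2203 on G[3,5]
R4: Y=0.05051 on G[8,7]
R5: Y=0.01116 on G[2,5]
R6: Y=0.004673 on G[3,0]
R7: Y=0.05464 on G[1,2]
R8: Y=0.2545 on G[0,2]
R9: Y=0.003788 on G[7,3]
R10: Y=0.1247 on G[8,6]
R11: Y=0.0002358 on G[2,7]
R12: Y=0.0002865 on G[1,2]
R13: Y=0.1088 on G[8,2]
R14: Y=0.002513 on G[8,3]
R15: Y=0.0001754 on G[4,1]
R16: Y=0.8197 on G[6,8]
R17: Y=0.03484 on G[4,3]
R18: Y=0.01323 on G[0,2]
Iext: z[6]−=0.956, z[7]+=0.956
solve → V1=6.596, V2=-0.01700, V3=0.9737, V4=1.002, V5=0.9259, V6=-4.523, V7=7.668, V8=-3.511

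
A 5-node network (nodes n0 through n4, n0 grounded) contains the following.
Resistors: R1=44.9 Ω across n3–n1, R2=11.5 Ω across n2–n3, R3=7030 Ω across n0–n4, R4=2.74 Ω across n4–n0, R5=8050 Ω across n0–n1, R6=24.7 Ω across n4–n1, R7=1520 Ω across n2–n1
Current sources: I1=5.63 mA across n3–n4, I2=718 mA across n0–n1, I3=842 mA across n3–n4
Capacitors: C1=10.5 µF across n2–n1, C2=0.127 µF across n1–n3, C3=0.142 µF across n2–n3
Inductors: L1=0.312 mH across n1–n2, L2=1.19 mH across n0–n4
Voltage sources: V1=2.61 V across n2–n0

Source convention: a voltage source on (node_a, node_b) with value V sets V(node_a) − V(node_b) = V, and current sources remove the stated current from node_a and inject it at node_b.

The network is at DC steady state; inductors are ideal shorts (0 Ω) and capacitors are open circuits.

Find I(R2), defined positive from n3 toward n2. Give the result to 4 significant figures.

-0.6748 A

Apply KCL at each of the 4 non-ground nodes and solve the resulting linear system.
Node n1: branches {R1, C1, I2, C2, L1, R5, R6, R7} → V_1 = 2.610
Node n2: branches {C1, R2, L1, C3, R7, V1} → V_2 = 2.610
Node n3: branches {R1, I1, R2, C2, I3, C3} → V_3 = -5.150
Node n4: branches {I1, R3, I3, R4, R6, L2} → V_4 = 0.000
Source currents: i(L1)=0.4392, i(L2)=-0.9533, i(V1)=-0.2356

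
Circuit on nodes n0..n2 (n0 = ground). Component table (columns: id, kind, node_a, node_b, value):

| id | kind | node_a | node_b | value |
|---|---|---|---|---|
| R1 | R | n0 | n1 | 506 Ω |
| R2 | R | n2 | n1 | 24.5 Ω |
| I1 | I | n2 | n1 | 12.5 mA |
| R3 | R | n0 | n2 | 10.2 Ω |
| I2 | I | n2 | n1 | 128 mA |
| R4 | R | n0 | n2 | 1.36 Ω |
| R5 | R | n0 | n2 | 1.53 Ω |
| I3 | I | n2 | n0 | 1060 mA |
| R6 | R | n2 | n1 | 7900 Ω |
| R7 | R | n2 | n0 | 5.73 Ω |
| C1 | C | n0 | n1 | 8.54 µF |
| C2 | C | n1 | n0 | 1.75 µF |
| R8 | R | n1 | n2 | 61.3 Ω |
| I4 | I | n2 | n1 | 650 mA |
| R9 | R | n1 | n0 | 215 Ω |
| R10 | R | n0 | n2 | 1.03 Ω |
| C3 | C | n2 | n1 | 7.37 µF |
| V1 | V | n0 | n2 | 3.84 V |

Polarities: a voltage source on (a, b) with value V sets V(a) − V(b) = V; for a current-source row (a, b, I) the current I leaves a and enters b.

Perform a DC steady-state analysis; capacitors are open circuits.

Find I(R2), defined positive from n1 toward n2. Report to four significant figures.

0.5213 A

MNA unknowns: 2 node voltages V₁..V_2 plus 1 source current (V1)
R1: Y=0.001976 on G[0,1]
R2: Y=0.04082 on G[2,1]
I1: z[2]−=0.0125, z[1]+=0.0125
R3: Y=0.09804 on G[0,2]
I2: z[2]−=0.128, z[1]+=0.128
R4: Y=0.7353 on G[0,2]
R5: Y=0.6536 on G[0,2]
I3: z[2]−=1.06, z[0]+=1.06
R6: Y=0.0001266 on G[2,1]
R7: Y=0.1745 on G[2,0]
C1: Y=0.000 on G[0,1]
C2: Y=0.000 on G[1,0]
R8: Y=0.01631 on G[1,2]
I4: z[2]−=0.65, z[1]+=0.65
R9: Y=0.004651 on G[1,0]
R10: Y=0.9709 on G[0,2]
C3: Y=0.000 on G[2,1]
V1: row V0−V2=3.84, i_V1 at 0,2
solve → V1=8.932, V2=-3.840
aux → i_V1=-8.989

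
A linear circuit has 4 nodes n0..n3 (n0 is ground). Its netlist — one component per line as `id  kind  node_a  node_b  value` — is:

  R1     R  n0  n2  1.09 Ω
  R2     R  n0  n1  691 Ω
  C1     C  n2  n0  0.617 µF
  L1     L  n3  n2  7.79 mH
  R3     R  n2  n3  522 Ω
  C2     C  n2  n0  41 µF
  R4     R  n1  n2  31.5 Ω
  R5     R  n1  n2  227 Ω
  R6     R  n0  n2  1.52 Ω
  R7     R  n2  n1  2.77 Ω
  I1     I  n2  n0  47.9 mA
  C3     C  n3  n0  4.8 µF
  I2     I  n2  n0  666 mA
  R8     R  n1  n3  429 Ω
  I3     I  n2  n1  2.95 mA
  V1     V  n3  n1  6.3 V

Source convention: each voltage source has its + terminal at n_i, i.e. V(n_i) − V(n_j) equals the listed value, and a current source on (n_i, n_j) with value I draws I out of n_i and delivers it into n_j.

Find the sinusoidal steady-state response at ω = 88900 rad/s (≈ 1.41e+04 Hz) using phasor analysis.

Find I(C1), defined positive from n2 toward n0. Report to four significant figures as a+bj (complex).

-0.01709-0.02550j A

MNA unknowns: 3 node voltages V₁..V_3 plus 1 source current (V1)
R1: Y=0.9174+0.000j on G[0,2]
R2: Y=0.001447+0.000j on G[0,1]
C1: Y=0.000+0.05485j on G[2,0]
L1: Y=0.000-0.001444j on G[3,2]
R3: Y=0.001916+0.000j on G[2,3]
C2: Y=0.000+3.645j on G[2,0]
R4: Y=0.03175+0.000j on G[1,2]
R5: Y=0.004405+0.000j on G[1,2]
R6: Y=0.6579+0.000j on G[0,2]
R7: Y=0.3610+0.000j on G[2,1]
I1: z[2]−=0.0479, z[0]+=0.0479
C3: Y=0.000+0.4267j on G[3,0]
I2: z[2]−=0.666, z[0]+=0.666
R8: Y=0.002331+0.000j on G[1,3]
I3: z[2]−=0.00295, z[1]+=0.00295
V1: row V3−V1=6.3, i_V1 at 3,1
solve → V1=-3.411-2.756j, V2=-0.4648+0.3115j, V3=2.889-2.756j
aux → i_V1=-1.193-1.222j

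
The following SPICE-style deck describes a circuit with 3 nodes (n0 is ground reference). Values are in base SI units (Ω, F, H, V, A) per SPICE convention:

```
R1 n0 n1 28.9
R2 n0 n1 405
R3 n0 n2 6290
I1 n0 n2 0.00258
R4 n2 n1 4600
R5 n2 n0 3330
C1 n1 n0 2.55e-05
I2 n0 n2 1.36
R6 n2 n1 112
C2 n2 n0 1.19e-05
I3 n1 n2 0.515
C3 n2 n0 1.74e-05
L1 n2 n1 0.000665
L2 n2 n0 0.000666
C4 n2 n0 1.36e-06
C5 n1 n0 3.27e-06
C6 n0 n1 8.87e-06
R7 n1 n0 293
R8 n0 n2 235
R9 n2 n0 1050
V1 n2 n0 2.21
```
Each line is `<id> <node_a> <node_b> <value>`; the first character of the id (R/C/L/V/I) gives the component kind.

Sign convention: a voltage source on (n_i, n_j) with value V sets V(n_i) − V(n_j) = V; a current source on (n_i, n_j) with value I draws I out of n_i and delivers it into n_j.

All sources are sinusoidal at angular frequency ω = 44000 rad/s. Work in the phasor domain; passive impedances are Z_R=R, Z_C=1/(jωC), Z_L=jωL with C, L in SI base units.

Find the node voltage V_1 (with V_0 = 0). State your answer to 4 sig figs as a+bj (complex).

MNA unknowns: 2 node voltages V₁..V_2 plus 1 source current (V1)
R1: Y=0.03460+0.000j on G[0,1]
R2: Y=0.002469+0.000j on G[0,1]
R3: Y=0.0001590+0.000j on G[0,2]
I1: z[0]−=0.00258, z[2]+=0.00258
R4: Y=0.0002174+0.000j on G[2,1]
R5: Y=0.0003003+0.000j on G[2,0]
C1: Y=0.000+1.122j on G[1,0]
I2: z[0]−=1.36, z[2]+=1.36
R6: Y=0.008929+0.000j on G[2,1]
C2: Y=0.000+0.5236j on G[2,0]
I3: z[1]−=0.515, z[2]+=0.515
C3: Y=0.000+0.7656j on G[2,0]
L1: Y=0.000-0.03418j on G[2,1]
L2: Y=0.000-0.03413j on G[2,0]
C4: Y=0.000+0.05984j on G[2,0]
C5: Y=0.000+0.1439j on G[1,0]
C6: Y=0.000+0.3903j on G[0,1]
R7: Y=0.003413+0.000j on G[1,0]
R8: Y=0.004255+0.000j on G[0,2]
R9: Y=0.0009524+0.000j on G[2,0]
V1: row V2−V0=2.21, i_V1 at 2,0
solve → V1=-0.05585+0.3033j, V2=2.210+0.000j
aux → i_V1=1.855-2.826j

-0.05585+0.3033j V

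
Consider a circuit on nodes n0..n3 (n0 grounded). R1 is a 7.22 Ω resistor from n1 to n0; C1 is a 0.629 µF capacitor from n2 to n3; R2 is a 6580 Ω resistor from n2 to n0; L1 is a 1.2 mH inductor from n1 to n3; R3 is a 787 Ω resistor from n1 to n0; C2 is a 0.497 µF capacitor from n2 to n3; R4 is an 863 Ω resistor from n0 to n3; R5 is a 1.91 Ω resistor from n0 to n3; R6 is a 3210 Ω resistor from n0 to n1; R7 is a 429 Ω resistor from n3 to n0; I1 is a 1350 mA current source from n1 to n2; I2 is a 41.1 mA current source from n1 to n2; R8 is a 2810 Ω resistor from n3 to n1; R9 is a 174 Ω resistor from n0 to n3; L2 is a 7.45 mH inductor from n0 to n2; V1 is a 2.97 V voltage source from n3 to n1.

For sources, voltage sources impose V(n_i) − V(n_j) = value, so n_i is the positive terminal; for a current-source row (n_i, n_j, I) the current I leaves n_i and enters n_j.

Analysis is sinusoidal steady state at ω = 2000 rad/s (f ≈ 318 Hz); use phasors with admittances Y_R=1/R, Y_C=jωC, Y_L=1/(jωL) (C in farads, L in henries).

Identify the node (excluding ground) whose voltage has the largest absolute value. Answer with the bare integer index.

Apply KCL at each of the 3 non-ground nodes and solve the resulting linear system.
Node n1: branches {R1, L1, R3, R6, I1, I2, R8, V1} → V_1 = -4.491+0.005435j
Node n2: branches {C1, R2, C2, I1, I2, L2} → V_2 = 0.1031+21.45j
Node n3: branches {C1, L1, C2, R4, R5, R7, R8, R9, V1} → V_3 = -1.521+0.005435j
Source currents: i(V1)=0.7609+1.238j

2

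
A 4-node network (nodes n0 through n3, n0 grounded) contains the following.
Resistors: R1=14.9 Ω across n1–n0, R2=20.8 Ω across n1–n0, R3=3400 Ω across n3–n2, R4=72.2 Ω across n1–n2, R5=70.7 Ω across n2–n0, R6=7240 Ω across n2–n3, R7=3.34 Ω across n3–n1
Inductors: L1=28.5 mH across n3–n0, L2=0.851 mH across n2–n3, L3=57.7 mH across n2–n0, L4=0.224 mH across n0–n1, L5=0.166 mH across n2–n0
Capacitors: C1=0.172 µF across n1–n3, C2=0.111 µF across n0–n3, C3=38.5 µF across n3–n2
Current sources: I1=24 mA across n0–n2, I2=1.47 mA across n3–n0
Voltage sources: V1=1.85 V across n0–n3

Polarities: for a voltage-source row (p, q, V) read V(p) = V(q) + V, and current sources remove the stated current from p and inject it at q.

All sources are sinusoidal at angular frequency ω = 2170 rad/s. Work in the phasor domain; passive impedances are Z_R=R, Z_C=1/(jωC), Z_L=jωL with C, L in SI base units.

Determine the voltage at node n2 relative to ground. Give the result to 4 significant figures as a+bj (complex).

Element admittances at ω=2170 rad/s:
  Y(R1) = 0.06711+0.000j S between n1,n0
  Y(R2) = 0.04808+0.000j S between n1,n0
  Y(R3) = 0.0002941+0.000j S between n3,n2
  Y(L1) = 0.000-0.01617j S between n3,n0
  Y(L2) = 0.000-0.5415j S between n2,n3
  Y(L3) = 0.000-0.007987j S between n2,n0
  Y(C1) = 0.000+0.0003732j S between n1,n3
  Y(L4) = 0.000-2.057j S between n0,n1
  Y(R4) = 0.01385+0.000j S between n1,n2
  Y(L5) = 0.000-2.776j S between n2,n0
  Y(R5) = 0.01414+0.000j S between n2,n0
  Y(C2) = 0.000+0.0002409j S between n0,n3
  Y(R6) = 0.0001381+0.000j S between n2,n3
  Y(C3) = 0.000+0.08355j S between n3,n2
  Y(R7) = 0.2994+0.000j S between n3,n1
  I1: injects 0.024 A into n2 (from n0)
  I2: injects 0.00147 A into n0 (from n3)
  V1: constraint V(n0)−V(n3) = 1.85
Assemble and solve the 4×4 MNA system:
  V(n1)=-0.05385-0.2598j  V(n2)=-0.2601+0.009207j  V(n3)=-1.850+0.000j
  i(V1)=-0.5413+0.8347j

-0.2601+0.009207j V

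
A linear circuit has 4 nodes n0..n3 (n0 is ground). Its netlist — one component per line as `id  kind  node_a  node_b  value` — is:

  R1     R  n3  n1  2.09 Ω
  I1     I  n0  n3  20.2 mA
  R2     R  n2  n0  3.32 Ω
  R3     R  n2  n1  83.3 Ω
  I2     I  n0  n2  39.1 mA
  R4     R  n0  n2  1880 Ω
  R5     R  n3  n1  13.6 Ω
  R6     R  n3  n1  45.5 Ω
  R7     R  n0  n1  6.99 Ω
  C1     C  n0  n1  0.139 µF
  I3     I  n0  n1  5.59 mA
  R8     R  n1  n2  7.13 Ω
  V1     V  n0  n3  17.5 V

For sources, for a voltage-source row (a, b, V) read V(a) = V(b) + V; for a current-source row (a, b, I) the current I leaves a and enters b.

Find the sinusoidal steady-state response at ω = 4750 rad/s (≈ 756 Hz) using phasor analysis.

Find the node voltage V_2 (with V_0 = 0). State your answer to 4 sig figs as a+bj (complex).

MNA unknowns: 3 node voltages V₁..V_3 plus 1 source current (V1)
R1: Y=0.4785+0.000j on G[3,1]
I1: z[0]−=0.0202, z[3]+=0.0202
R2: Y=0.3012+0.000j on G[2,0]
R3: Y=0.01200+0.000j on G[2,1]
I2: z[0]−=0.0391, z[2]+=0.0391
R4: Y=0.0005319+0.000j on G[0,2]
R5: Y=0.07353+0.000j on G[3,1]
R6: Y=0.02198+0.000j on G[3,1]
R7: Y=0.1431+0.000j on G[0,1]
C1: Y=0.000+0.0006602j on G[0,1]
I3: z[0]−=0.00559, z[1]+=0.00559
R8: Y=0.1403+0.000j on G[1,2]
V1: row V0−V3=17.5, i_V1 at 0,3
solve → V1=-12.25+0.009887j, V2=-4.023+0.003316j, V3=-17.50+0.000j
aux → i_V1=-3.032-0.005675j

-4.023+0.003316j V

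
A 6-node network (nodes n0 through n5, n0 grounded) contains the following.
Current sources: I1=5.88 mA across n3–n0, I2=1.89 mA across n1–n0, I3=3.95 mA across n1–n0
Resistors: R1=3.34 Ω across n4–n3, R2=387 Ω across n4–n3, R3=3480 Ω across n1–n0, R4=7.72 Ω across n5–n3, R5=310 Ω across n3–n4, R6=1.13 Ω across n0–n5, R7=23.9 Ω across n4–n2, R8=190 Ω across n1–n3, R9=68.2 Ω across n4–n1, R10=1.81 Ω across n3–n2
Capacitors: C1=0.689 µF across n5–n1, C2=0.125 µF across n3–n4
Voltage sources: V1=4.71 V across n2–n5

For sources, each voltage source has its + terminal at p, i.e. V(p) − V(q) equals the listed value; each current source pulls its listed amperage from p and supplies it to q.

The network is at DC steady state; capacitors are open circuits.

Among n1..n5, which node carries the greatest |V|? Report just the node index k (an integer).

MNA unknowns: 5 node voltages V₁..V_5 plus 1 source current (V1)
I1: z[3]−=0.00588, z[0]+=0.00588
R1: Y=0.2994 on G[4,3]
R2: Y=0.002584 on G[4,3]
R3: Y=0.0002874 on G[1,0]
I2: z[1]−=0.00189, z[0]+=0.00189
C1: Y=0.000 on G[5,1]
R4: Y=0.1295 on G[5,3]
R5: Y=0.003226 on G[3,4]
I3: z[1]−=0.00395, z[0]+=0.00395
R6: Y=0.8850 on G[0,5]
R7: Y=0.04184 on G[4,2]
R8: Y=0.005263 on G[1,3]
R9: Y=0.01466 on G[4,1]
C2: Y=0.000 on G[3,4]
R10: Y=0.5525 on G[3,2]
V1: row V2−V5=4.71, i_V1 at 2,5
solve → V1=3.551, V2=4.696, V3=3.830, V4=3.919, V5=-0.01440
aux → i_V1=-0.5107

2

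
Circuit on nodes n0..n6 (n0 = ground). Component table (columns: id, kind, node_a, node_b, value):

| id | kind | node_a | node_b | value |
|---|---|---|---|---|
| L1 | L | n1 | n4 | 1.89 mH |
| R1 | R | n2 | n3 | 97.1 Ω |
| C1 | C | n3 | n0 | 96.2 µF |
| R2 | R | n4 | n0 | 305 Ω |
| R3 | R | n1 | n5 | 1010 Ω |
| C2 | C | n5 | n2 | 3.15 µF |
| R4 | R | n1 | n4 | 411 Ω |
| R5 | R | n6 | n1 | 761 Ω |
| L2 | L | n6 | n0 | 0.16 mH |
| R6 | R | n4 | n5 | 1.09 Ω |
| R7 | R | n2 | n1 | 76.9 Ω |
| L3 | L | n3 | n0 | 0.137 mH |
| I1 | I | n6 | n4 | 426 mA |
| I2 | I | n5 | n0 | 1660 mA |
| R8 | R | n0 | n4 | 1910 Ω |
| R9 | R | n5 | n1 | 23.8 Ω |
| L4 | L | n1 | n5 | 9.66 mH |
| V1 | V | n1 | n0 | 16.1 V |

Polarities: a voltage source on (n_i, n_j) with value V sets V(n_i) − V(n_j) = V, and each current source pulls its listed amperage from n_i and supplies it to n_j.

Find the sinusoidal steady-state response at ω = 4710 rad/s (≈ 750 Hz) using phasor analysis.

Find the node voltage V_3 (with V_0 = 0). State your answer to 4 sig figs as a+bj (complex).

0.01345+0.1276j V

Element admittances at ω=4710 rad/s:
  Y(L1) = 0.000-0.1123j S between n1,n4
  Y(R1) = 0.01030+0.000j S between n2,n3
  Y(C1) = 0.000+0.4531j S between n3,n0
  Y(R2) = 0.003279+0.000j S between n4,n0
  Y(R3) = 0.0009901+0.000j S between n1,n5
  Y(C2) = 0.000+0.01484j S between n5,n2
  Y(R4) = 0.002433+0.000j S between n1,n4
  Y(R5) = 0.001314+0.000j S between n6,n1
  Y(L2) = 0.000-1.327j S between n6,n0
  Y(R6) = 0.9174+0.000j S between n4,n5
  Y(R7) = 0.01300+0.000j S between n2,n1
  Y(L3) = 0.000-1.550j S between n3,n0
  I1: injects 0.426 A into n4 (from n6)
  I2: injects 1.66 A into n0 (from n5)
  Y(R8) = 0.0005236+0.000j S between n0,n4
  Y(R9) = 0.04202+0.000j S between n5,n1
  Y(L4) = 0.000-0.02198j S between n1,n5
  V1: constraint V(n1)−V(n0) = 16.1
Assemble and solve the 7×7 MNA system:
  V(n1)=16.10+0.000j  V(n2)=13.60-1.305j  V(n3)=0.01345+0.1276j  V(n4)=12.96-8.864j  V(n5)=11.46-8.540j  V(n6)=-0.0003021-0.3051j
  i(V1)=-1.444+0.04805j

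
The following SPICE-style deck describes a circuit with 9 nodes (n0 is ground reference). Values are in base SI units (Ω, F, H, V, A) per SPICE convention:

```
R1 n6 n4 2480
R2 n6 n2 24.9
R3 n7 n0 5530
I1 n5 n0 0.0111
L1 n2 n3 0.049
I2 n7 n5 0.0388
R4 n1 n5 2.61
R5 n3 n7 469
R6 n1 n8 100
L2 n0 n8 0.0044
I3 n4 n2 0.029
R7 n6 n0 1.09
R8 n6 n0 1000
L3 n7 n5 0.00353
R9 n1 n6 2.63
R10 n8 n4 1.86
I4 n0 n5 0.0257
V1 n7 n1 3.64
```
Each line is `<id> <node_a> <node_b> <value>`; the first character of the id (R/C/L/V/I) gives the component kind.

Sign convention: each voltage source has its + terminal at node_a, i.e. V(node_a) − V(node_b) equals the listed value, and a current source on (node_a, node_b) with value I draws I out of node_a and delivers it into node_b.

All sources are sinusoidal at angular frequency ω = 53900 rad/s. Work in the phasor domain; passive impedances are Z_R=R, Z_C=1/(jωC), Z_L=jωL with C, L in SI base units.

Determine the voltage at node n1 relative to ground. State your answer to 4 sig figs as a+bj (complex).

Apply KCL at each of the 8 non-ground nodes and solve the resulting linear system.
Node n1: branches {R4, R6, R9, V1} → V_1 = -0.006634-0.03356j
Node n2: branches {R2, L1, I3} → V_2 = 0.7466-0.03733j
Node n3: branches {L1, R5} → V_3 = 3.544+0.4633j
Node n4: branches {R1, I3, R10} → V_4 = -2.438-0.9990j
Node n5: branches {I1, I2, R4, L3, I4} → V_5 = 0.1334-0.08157j
Node n6: branches {R1, R2, R7, R8, R9} → V_6 = 0.01977-0.01095j
Node n7: branches {R3, I2, R5, L3, V1} → V_7 = 3.633-0.03356j
Node n8: branches {R6, L2, R10} → V_8 = -2.386-0.9998j
Source currents: i(V1)=-0.03990+0.01946j

-0.006634-0.03356j V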